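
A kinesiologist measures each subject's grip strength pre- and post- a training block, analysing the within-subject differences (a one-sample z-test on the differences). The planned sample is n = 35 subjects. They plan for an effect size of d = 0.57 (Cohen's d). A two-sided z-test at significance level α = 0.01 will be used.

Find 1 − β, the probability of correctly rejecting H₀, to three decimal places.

Power ≈ 0.787

Noncentrality parameter: δ = d·√n = 0.57 × √35 = 3.3722
Critical value for a two-sided test at α = 0.01: z_{α/2} = 2.576.
Power = Φ(δ − 2.576) + Φ(−δ − 2.576) = Φ(0.796) + Φ(-5.948) = 0.7871 + 0.0000 = 0.7871.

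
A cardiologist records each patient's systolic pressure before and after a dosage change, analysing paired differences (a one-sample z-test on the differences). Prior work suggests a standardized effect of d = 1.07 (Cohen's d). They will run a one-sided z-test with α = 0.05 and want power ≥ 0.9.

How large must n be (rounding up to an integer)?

For power 0.9 need Φ(δ − z_{0.05}) = 0.9, so δ = z_{0.05} + z_{0.10} = 1.645 + 1.282 = 2.926.
δ = d·√n ⇒ n = (δ/d)² = (2.926 / 1.07)² = 7.48.
Round up to the next whole unit.

n = 8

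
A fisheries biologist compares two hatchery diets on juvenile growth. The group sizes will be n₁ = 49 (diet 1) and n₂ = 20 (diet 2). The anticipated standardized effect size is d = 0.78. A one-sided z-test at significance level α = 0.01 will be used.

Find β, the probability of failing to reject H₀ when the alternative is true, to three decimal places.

Noncentrality parameter: δ = d / √(1/n₁ + 1/n₂) = 0.78 / √(1/49 + 1/20) = 2.9396
One-sided α = 0.01 → critical value z_{0.01} = 2.326.
Power = Φ(δ − 2.326) = Φ(0.613) = 0.7301.
Type II error: β = 1 − power = 1 − 0.7301 = 0.2699.

β ≈ 0.270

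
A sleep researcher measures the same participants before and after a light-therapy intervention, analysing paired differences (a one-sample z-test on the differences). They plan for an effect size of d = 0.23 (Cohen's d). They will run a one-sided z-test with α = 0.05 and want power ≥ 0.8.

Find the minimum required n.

n = 117

Set Φ(δ − 1.645) = 0.8; then δ − 1.645 = Φ⁻¹(0.8) = 0.842, giving δ = 2.486.
δ = d·√n ⇒ n = (δ/d)² = (2.486 / 0.23)² = 116.87.
Rounding up, n = 117.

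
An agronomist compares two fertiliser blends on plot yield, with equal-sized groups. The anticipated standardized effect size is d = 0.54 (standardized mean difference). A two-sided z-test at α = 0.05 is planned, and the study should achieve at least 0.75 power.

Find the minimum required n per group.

Set Φ(δ − 1.960) = 0.75; then δ − 1.960 = Φ⁻¹(0.75) = 0.674, giving δ = 2.634.
(Ignoring the negligible lower-tail rejection probability gives the usual closed-form inversion.)
δ = d·√(n/2) ⇒ n = 2(δ/d)² = 2 × (2.634 / 0.54)² = 47.60.
Rounding up, n = 48 per group.

n = 48 per group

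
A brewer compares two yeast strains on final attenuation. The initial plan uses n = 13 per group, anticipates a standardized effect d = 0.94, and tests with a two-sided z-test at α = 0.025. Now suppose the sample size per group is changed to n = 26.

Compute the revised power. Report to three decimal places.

Power ≈ 0.874

With n = 26 per group: δ = d·√(n/2) = 0.94 × √(26/2) = 3.3892. Critical value z_{0.0125} = 2.241.
Revised power = Φ(δ − 2.241) + Φ(−δ − 2.241) = Φ(1.148) + Φ(-5.631) = 0.8745 + 0.0000 = 0.8745.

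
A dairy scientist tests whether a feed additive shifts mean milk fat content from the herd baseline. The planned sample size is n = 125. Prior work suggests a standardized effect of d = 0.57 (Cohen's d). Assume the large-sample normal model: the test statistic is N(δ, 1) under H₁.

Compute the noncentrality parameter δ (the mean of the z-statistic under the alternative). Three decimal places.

The noncentrality parameter scales effect size by the design's sample-size factor: δ = d·√n = 0.57 × √125 = 6.3728

δ ≈ 6.373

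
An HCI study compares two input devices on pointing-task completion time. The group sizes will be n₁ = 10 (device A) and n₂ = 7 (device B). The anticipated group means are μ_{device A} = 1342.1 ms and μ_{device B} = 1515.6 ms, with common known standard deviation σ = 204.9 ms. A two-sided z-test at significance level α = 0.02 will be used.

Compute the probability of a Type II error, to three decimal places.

Standardized effect: d = |μ_{device A} − μ_{device B}| / σ = |1342.1 − 1515.6| / 204.9 = 0.8468
Noncentrality parameter: δ = d / √(1/n₁ + 1/n₂) = 0.8468 / √(1/10 + 1/7) = 1.7182
Critical value for a two-sided test at α = 0.02: z_{α/2} = 2.326.
Power = Φ(δ − 2.326) + Φ(−δ − 2.326) = Φ(-0.608) + Φ(-4.045) = 0.2716 + 0.0000 = 0.2716.
Type II error: β = 1 − power = 1 − 0.2716 = 0.7284.

β ≈ 0.728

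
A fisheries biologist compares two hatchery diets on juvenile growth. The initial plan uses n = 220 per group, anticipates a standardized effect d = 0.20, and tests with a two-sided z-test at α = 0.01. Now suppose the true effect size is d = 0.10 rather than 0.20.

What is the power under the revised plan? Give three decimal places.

Power ≈ 0.064

With d = 0.10: δ = d·√(n/2) = 0.10 × √(220/2) = 1.0488. Critical value z_{0.005} = 2.576.
Revised power = Φ(δ − 2.576) + Φ(−δ − 2.576) = Φ(-1.527) + Φ(-3.625) = 0.0634 + 0.0001 = 0.0635.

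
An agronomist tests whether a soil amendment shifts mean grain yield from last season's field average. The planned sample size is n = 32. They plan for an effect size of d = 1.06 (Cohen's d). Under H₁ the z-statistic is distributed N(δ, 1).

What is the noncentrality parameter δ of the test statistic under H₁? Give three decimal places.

δ ≈ 5.996

δ = d·√n = 1.06 × √32 = 5.9963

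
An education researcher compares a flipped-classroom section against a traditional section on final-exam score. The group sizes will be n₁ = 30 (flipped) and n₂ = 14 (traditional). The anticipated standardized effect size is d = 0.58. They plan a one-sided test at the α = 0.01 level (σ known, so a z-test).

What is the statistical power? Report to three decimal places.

Power ≈ 0.297

Noncentrality parameter: δ = d / √(1/n₁ + 1/n₂) = 0.58 / √(1/30 + 1/14) = 1.7920
One-sided α = 0.01 → critical value z_{0.01} = 2.326.
Power = P(Z > 2.326 − δ) = Φ(-0.534) = 0.2965.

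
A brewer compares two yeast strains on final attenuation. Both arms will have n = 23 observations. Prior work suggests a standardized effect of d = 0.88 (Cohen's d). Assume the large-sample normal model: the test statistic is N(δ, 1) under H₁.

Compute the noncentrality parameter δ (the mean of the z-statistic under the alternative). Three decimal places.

δ ≈ 2.984

The noncentrality parameter scales effect size by the design's sample-size factor: δ = d·√(n/2) = 0.88 × √(23/2) = 2.9842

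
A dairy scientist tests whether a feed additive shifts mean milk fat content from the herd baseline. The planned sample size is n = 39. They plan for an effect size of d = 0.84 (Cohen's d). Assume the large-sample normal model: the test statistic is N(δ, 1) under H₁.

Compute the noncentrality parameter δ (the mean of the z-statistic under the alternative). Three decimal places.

δ ≈ 5.246

The noncentrality parameter scales effect size by the design's sample-size factor: δ = d·√n = 0.84 × √39 = 5.2458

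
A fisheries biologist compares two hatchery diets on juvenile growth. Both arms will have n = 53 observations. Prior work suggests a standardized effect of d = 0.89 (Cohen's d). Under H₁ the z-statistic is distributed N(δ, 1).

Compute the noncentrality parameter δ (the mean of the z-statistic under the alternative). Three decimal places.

δ ≈ 4.582

The noncentrality parameter scales effect size by the design's sample-size factor: δ = d·√(n/2) = 0.89 × √(53/2) = 4.5816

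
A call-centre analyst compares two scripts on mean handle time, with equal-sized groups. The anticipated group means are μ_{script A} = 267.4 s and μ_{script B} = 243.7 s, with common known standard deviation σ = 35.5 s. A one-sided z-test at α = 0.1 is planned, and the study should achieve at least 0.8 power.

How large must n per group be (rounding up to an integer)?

Standardized effect: d = |μ_{script A} − μ_{script B}| / σ = |267.4 − 243.7| / 35.5 = 0.6676
Set Φ(δ − 1.282) = 0.8; then δ − 1.282 = Φ⁻¹(0.8) = 0.842, giving δ = 2.123.
δ = d·√(n/2) ⇒ n = 2(δ/d)² = 2 × (2.123 / 0.6676)² = 20.23.
Round up to the next whole unit.

n = 21 per group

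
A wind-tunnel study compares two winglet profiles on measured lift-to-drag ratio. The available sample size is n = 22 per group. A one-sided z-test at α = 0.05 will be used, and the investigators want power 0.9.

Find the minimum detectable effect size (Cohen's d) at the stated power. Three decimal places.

d ≈ 0.882

Need Φ(δ − 1.645) = 0.9, so δ = 1.645 + 1.282 = 2.926.
δ = d·√(n/2) ⇒ d = δ/√(n/2) = 2.926/√(22/2) = 0.8823.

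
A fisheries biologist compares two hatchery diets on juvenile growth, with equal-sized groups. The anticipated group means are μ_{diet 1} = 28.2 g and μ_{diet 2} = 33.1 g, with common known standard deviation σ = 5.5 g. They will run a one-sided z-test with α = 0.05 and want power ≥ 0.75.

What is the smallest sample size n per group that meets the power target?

n = 14 per group

Standardized effect: d = |μ_{diet 1} − μ_{diet 2}| / σ = |28.2 − 33.1| / 5.5 = 0.8909
For power 0.75 need Φ(δ − z_{0.05}) = 0.75, so δ = z_{0.05} + z_{0.25} = 1.645 + 0.674 = 2.319.
δ = d·√(n/2) ⇒ n = 2(δ/d)² = 2 × (2.319 / 0.8909)² = 13.55.
Rounding up, n = 14 per group.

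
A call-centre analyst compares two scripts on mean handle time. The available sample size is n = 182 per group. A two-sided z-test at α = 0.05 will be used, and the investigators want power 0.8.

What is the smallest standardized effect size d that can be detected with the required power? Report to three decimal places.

d ≈ 0.294

Need Φ(δ − 1.960) = 0.8, so δ = 1.960 + 0.842 = 2.802.
(Lower-tail contribution to power is negligible for δ > 0.)
δ = d·√(n/2) ⇒ d = δ/√(n/2) = 2.802/√(182/2) = 0.2937.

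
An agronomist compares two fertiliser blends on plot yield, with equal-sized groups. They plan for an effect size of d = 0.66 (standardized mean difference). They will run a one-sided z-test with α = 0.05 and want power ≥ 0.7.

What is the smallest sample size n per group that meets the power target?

n = 22 per group

For power 0.7 need Φ(δ − z_{0.05}) = 0.7, so δ = z_{0.05} + z_{0.30} = 1.645 + 0.524 = 2.169.
δ = d·√(n/2) ⇒ n = 2(δ/d)² = 2 × (2.169 / 0.66)² = 21.61.
Round up to the next whole unit.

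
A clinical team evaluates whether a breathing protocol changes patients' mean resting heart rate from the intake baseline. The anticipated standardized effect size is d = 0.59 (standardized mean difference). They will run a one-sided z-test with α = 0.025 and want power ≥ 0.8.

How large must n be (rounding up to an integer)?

For power 0.8 need Φ(δ − z_{0.025}) = 0.8, so δ = z_{0.025} + z_{0.20} = 1.960 + 0.842 = 2.802.
δ = d·√n ⇒ n = (δ/d)² = (2.802 / 0.59)² = 22.55.
Round up to the next whole unit.

n = 23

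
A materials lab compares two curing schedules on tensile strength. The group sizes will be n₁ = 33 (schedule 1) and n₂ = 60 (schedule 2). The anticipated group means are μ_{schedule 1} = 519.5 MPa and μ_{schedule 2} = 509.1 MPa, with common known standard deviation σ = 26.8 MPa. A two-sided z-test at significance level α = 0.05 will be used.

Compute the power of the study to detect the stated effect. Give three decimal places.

Power ≈ 0.433

Standardized effect: d = |μ_{schedule 1} − μ_{schedule 2}| / σ = |519.5 − 509.1| / 26.8 = 0.3881
Noncentrality parameter: δ = d / √(1/n₁ + 1/n₂) = 0.3881 / √(1/33 + 1/60) = 1.7906
Two-sided α = 0.05 → critical value z_{0.025} = 1.960.
Power = Φ(δ − 1.960) + Φ(−δ − 1.960) = Φ(-0.169) + Φ(-3.751) = 0.4327 + 0.0001 = 0.4328.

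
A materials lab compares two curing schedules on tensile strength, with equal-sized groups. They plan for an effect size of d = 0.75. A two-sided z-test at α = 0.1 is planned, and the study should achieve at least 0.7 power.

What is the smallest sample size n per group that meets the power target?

n = 17 per group

Set Φ(δ − 1.645) = 0.7; then δ − 1.645 = Φ⁻¹(0.7) = 0.524, giving δ = 2.169.
(Ignoring the negligible lower-tail rejection probability gives the usual closed-form inversion.)
δ = d·√(n/2) ⇒ n = 2(δ/d)² = 2 × (2.169 / 0.75)² = 16.73.
Rounding up, n = 17 per group.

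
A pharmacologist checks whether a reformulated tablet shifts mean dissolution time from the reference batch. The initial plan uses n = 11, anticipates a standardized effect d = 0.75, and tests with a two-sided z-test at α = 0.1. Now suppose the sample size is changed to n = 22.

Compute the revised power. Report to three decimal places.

With n = 22: δ = d·√n = 0.75 × √22 = 3.5178. Critical value z_{0.05} = 1.645.
Revised power = Φ(δ − 1.645) + Φ(−δ − 1.645) = Φ(1.873) + Φ(-5.163) = 0.9695 + 0.0000 = 0.9695.

Power ≈ 0.969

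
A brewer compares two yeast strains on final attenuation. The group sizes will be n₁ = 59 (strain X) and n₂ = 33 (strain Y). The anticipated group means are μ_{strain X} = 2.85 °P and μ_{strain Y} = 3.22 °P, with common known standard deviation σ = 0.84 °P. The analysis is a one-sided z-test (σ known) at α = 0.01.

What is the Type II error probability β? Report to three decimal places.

β ≈ 0.618

Standardized effect: d = |μ_{strain X} − μ_{strain Y}| / σ = |2.85 − 3.22| / 0.84 = 0.4405
Noncentrality parameter: δ = d / √(1/n₁ + 1/n₂) = 0.4405 / √(1/59 + 1/33) = 2.0263
Critical value for a one-sided test at α = 0.01: z_α = 2.326.
Power = P(Z > 2.326 − δ) = Φ(-0.300) = 0.3821.
Type II error: β = 1 − power = 1 − 0.3821 = 0.6179.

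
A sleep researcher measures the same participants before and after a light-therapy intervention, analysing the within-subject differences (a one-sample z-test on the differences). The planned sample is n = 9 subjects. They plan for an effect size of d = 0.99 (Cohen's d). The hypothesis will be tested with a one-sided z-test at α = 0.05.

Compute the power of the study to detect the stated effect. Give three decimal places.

Power ≈ 0.907

Noncentrality parameter: δ = d·√n = 0.99 × √9 = 2.9700
Critical value for a one-sided test at α = 0.05: z_α = 1.645.
Power = P(Z > 1.645 − δ) = Φ(1.325) = 0.9074.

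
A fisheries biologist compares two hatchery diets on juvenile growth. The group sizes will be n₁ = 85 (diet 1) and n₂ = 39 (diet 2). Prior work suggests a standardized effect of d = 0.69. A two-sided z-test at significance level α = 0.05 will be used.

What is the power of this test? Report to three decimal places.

Power ≈ 0.946

Noncentrality parameter: δ = d / √(1/n₁ + 1/n₂) = 0.69 / √(1/85 + 1/39) = 3.5676
Critical value for a two-sided test at α = 0.05: z_{α/2} = 1.960.
Power = Φ(δ − 1.960) + Φ(−δ − 1.960) = Φ(1.608) + Φ(-5.528) = 0.9460 + 0.0000 = 0.9460.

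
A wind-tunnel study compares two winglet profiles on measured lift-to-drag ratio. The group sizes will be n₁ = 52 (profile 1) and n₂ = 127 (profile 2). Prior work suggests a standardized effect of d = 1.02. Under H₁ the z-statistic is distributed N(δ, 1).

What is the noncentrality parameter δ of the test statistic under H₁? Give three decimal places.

δ ≈ 6.196

The noncentrality parameter scales effect size by the design's sample-size factor: δ = d / √(1/n₁ + 1/n₂) = 1.02 / √(1/52 + 1/127) = 6.1955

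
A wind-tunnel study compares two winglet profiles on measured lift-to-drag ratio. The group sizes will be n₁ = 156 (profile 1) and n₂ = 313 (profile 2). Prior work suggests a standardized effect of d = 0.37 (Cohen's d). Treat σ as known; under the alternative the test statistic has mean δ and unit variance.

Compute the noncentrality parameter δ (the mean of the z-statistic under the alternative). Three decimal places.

δ ≈ 3.775

δ = d / √(1/n₁ + 1/n₂) = 0.37 / √(1/156 + 1/313) = 3.7753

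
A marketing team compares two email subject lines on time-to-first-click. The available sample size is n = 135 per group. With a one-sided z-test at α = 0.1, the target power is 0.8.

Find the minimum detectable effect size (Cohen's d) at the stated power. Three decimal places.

d ≈ 0.258

Need Φ(δ − 1.282) = 0.8, so δ = 1.282 + 0.842 = 2.123.
δ = d·√(n/2) ⇒ d = δ/√(n/2) = 2.123/√(135/2) = 0.2584.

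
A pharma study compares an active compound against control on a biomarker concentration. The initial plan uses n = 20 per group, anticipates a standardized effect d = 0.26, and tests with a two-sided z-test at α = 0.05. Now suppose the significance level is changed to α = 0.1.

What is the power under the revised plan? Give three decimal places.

Power ≈ 0.212

δ = d·√(n/2) = 0.26 × √(20/2) = 0.8222 (unchanged). New critical value: z_{0.05} = 1.645.
Revised power = Φ(δ − 1.645) + Φ(−δ − 1.645) = Φ(-0.823) + Φ(-2.467) = 0.2054 + 0.0068 = 0.2122.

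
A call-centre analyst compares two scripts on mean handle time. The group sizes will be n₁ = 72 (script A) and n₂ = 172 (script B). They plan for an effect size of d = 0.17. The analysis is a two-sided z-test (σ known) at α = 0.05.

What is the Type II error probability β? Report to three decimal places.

β ≈ 0.772

Noncentrality parameter: δ = d / √(1/n₁ + 1/n₂) = 0.17 / √(1/72 + 1/172) = 1.2111
Two-sided α = 0.05 → critical value z_{0.025} = 1.960.
Power = Φ(δ − 1.960) + Φ(−δ − 1.960) = Φ(-0.749) + Φ(-3.171) = 0.2270 + 0.0008 = 0.2277.
Type II error: β = 1 − power = 1 − 0.2277 = 0.7723.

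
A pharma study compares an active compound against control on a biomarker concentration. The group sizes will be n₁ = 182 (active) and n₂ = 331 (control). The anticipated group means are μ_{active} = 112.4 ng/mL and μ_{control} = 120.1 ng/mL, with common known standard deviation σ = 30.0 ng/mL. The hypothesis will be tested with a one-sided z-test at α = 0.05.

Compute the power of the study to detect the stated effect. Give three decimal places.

Power ≈ 0.872

Standardized effect: d = |μ_{active} − μ_{control}| / σ = |112.4 − 120.1| / 30.0 = 0.2567
Noncentrality parameter: δ = d / √(1/n₁ + 1/n₂) = 0.2567 / √(1/182 + 1/331) = 2.7814
Critical value for a one-sided test at α = 0.05: z_α = 1.645.
Power = Φ(δ − 1.645) = Φ(1.137) = 0.8721.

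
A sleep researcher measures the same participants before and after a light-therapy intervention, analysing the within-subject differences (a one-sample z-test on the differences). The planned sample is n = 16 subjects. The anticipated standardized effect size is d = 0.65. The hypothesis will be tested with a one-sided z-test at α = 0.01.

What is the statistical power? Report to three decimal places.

Noncentrality parameter: δ = d·√n = 0.65 × √16 = 2.6000
One-sided α = 0.01 → critical value z_{0.01} = 2.326.
Power = Φ(δ − 2.326) = Φ(0.274) = 0.6078.

Power ≈ 0.608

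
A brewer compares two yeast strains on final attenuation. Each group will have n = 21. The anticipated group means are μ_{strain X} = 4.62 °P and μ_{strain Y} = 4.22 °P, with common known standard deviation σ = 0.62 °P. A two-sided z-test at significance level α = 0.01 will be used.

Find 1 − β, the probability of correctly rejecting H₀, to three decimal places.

Power ≈ 0.314

Standardized effect: d = |μ_{strain X} − μ_{strain Y}| / σ = |4.62 − 4.22| / 0.62 = 0.6452
Noncentrality parameter: δ = d·√(n/2) = 0.6452 × √(21/2) = 2.0906
Critical value for a two-sided test at α = 0.01: z_{α/2} = 2.576.
Power = Φ(δ − 2.576) + Φ(−δ − 2.576) = Φ(-0.485) + Φ(-4.666) = 0.3137 + 0.0000 = 0.3137.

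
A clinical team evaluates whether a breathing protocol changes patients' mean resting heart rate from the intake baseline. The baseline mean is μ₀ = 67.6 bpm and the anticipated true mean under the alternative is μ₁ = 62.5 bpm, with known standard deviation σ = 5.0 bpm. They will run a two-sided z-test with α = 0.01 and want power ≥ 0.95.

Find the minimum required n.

n = 18

Standardized effect: d = |μ₁ − μ₀| / σ = |62.5 − 67.6| / 5.0 = 1.0200
For power 0.95 need Φ(δ − z_{0.005}) = 0.95, so δ = z_{0.005} + z_{0.05} = 2.576 + 1.645 = 4.221.
(For δ > 0 the lower-tail rejection region contributes negligibly to power, so the one-term inversion is standard.)
δ = d·√n ⇒ n = (δ/d)² = (4.221 / 1.0200)² = 17.12.
Round up to the next whole unit.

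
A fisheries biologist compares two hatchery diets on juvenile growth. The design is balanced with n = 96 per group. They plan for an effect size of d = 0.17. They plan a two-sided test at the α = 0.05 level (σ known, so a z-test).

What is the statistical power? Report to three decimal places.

Power ≈ 0.218

Noncentrality parameter: δ = d·√(n/2) = 0.17 × √(96/2) = 1.1778
Critical value for a two-sided test at α = 0.05: z_{α/2} = 1.960.
Power = Φ(δ − 1.960) + Φ(−δ − 1.960) = Φ(-0.782) + Φ(-3.138) = 0.2171 + 0.0009 = 0.2179.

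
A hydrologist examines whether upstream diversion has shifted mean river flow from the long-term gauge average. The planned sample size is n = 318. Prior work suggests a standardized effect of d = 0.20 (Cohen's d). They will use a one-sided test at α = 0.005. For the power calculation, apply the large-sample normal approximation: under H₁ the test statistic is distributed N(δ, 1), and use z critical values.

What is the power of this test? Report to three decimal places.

Power ≈ 0.839

Noncentrality parameter: δ = d·√n = 0.20 × √318 = 3.5665
Critical value for a one-sided test at α = 0.005: z_α = 2.576.
Power = P(Z > 2.576 − δ) = Φ(0.991) = 0.8391.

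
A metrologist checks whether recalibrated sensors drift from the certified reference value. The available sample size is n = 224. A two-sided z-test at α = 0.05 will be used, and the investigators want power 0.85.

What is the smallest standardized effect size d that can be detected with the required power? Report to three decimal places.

Need Φ(δ − 1.960) = 0.85, so δ = 1.960 + 1.036 = 2.996.
(Lower-tail contribution to power is negligible for δ > 0.)
δ = d·√n ⇒ d = δ/√n = 2.996/√224 = 0.2002.

d ≈ 0.200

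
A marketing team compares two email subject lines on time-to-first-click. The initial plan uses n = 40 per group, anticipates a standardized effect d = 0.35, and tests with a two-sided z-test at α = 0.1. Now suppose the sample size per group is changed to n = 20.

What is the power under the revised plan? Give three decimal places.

Power ≈ 0.298

With n = 20 per group: δ = d·√(n/2) = 0.35 × √(20/2) = 1.1068. Critical value z_{0.05} = 1.645.
Revised power = Φ(δ − 1.645) + Φ(−δ − 1.645) = Φ(-0.538) + Φ(-2.752) = 0.2953 + 0.0030 = 0.2982.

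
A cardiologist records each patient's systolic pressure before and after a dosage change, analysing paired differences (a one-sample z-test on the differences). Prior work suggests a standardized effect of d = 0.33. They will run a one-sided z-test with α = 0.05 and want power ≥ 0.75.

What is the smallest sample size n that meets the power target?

n = 50

Set Φ(δ − 1.645) = 0.75; then δ − 1.645 = Φ⁻¹(0.75) = 0.674, giving δ = 2.319.
δ = d·√n ⇒ n = (δ/d)² = (2.319 / 0.33)² = 49.40.
Round up to the next whole unit.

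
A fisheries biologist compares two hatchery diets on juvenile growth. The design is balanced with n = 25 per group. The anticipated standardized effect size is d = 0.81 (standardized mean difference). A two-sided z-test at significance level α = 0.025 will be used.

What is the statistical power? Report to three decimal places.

Noncentrality parameter: δ = d·√(n/2) = 0.81 × √(25/2) = 2.8638
Two-sided α = 0.025 → critical value z_{0.0125} = 2.241.
Power = Φ(δ − 2.241) + Φ(−δ − 2.241) = Φ(0.622) + Φ(-5.105) = 0.7332 + 0.0000 = 0.7332.

Power ≈ 0.733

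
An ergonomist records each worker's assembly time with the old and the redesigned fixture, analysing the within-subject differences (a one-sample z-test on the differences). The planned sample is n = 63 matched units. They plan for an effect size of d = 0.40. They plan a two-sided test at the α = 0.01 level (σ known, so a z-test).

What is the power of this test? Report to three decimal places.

Noncentrality parameter: δ = d·√n = 0.40 × √63 = 3.1749
Two-sided α = 0.01 → critical value z_{0.005} = 2.576.
Power = Φ(δ − 2.576) + Φ(−δ − 2.576) = Φ(0.599) + Φ(-5.751) = 0.7254 + 0.0000 = 0.7254.

Power ≈ 0.725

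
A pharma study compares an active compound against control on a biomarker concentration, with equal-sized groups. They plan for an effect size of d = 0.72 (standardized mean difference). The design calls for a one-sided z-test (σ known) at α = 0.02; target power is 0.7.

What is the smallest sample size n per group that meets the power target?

For power 0.7 need Φ(δ − z_{0.02}) = 0.7, so δ = z_{0.02} + z_{0.30} = 2.054 + 0.524 = 2.578.
δ = d·√(n/2) ⇒ n = 2(δ/d)² = 2 × (2.578 / 0.72)² = 25.64.
Rounding up, n = 26 per group.

n = 26 per group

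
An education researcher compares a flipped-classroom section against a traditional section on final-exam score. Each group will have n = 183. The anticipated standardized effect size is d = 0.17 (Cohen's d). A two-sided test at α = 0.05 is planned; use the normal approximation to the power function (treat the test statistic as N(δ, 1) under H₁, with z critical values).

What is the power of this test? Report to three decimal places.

Power ≈ 0.369

Noncentrality parameter: λ = d·√(n/2) = 0.17 × √(183/2) = 1.6261
Critical value for a two-sided test at α = 0.05: z_{α/2} = 1.960.
Power = Φ(λ − 1.960) + Φ(−λ − 1.960) = Φ(-0.334) + Φ(-3.586) = 0.3693 + 0.0002 = 0.3694.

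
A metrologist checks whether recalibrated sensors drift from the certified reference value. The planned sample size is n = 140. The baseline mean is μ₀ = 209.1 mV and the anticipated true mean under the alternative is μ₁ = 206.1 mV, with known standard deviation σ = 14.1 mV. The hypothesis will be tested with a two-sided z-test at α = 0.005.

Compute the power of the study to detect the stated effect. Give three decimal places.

Power ≈ 0.386

Standardized effect: d = |μ₁ − μ₀| / σ = |206.1 − 209.1| / 14.1 = 0.2128
Noncentrality parameter: δ = d·√n = 0.2128 × √140 = 2.5175
Critical value for a two-sided test at α = 0.005: z_{α/2} = 2.807.
Power = Φ(δ − 2.807) + Φ(−δ − 2.807) = Φ(-0.290) + Φ(-5.325) = 0.3861 + 0.0000 = 0.3861.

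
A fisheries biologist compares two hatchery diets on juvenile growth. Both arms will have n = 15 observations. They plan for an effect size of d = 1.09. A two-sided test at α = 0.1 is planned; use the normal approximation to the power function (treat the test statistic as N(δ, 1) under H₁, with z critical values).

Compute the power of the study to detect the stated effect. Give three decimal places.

Noncentrality parameter: δ = d·√(n/2) = 1.09 × √(15/2) = 2.9851
Two-sided α = 0.1 → critical value z_{0.05} = 1.645.
Power = Φ(δ − 1.645) + Φ(−δ − 1.645) = Φ(1.340) + Φ(-4.630) = 0.9099 + 0.0000 = 0.9099.

Power ≈ 0.910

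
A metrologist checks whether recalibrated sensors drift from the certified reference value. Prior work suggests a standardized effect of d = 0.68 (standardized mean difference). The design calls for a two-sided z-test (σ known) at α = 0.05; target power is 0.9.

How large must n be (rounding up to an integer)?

n = 23

For power 0.9 need Φ(δ − z_{0.025}) = 0.9, so δ = z_{0.025} + z_{0.10} = 1.960 + 1.282 = 3.242.
(The Φ(−δ − z_{α/2}) term is vanishingly small for δ > 0 and is dropped in the standard sample-size formula.)
δ = d·√n ⇒ n = (δ/d)² = (3.242 / 0.68)² = 22.72.
Rounding up, n = 23.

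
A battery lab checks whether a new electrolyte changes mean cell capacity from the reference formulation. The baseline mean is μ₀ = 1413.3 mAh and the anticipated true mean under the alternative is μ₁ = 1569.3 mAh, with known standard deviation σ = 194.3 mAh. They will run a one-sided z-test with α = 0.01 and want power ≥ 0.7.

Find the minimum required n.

n = 13

Standardized effect: d = |μ₁ − μ₀| / σ = |1569.3 − 1413.3| / 194.3 = 0.8029
For power 0.7 need Φ(δ − z_{0.01}) = 0.7, so δ = z_{0.01} + z_{0.30} = 2.326 + 0.524 = 2.851.
δ = d·√n ⇒ n = (δ/d)² = (2.851 / 0.8029)² = 12.61.
Rounding up, n = 13.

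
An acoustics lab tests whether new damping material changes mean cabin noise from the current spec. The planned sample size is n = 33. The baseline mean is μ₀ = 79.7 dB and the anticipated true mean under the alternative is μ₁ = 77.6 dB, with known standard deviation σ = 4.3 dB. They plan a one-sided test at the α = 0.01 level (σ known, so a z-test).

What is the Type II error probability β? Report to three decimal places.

β ≈ 0.316

Standardized effect: d = |μ₁ − μ₀| / σ = |77.6 − 79.7| / 4.3 = 0.4884
Noncentrality parameter: δ = d·√n = 0.4884 × √33 = 2.8055
One-sided α = 0.01 → critical value z_{0.01} = 2.326.
Power = Φ(δ − 2.326) = Φ(0.479) = 0.6841.
Type II error: β = 1 − power = 1 − 0.6841 = 0.3159.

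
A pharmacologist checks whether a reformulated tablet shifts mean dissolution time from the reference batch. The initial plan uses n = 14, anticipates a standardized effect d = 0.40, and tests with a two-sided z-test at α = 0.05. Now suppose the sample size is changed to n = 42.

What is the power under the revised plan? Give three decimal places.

Power ≈ 0.736

With n = 42: δ = d·√n = 0.40 × √42 = 2.5923. Critical value z_{0.025} = 1.960.
Revised power = Φ(δ − 1.960) + Φ(−δ − 1.960) = Φ(0.632) + Φ(-4.552) = 0.7364 + 0.0000 = 0.7364.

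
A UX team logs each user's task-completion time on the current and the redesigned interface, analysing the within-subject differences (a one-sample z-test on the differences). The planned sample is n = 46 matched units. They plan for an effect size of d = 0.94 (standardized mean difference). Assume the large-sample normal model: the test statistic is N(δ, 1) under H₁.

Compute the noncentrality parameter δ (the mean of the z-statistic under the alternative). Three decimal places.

The noncentrality parameter scales effect size by the design's sample-size factor: δ = d·√n = 0.94 × √46 = 6.3754

δ ≈ 6.375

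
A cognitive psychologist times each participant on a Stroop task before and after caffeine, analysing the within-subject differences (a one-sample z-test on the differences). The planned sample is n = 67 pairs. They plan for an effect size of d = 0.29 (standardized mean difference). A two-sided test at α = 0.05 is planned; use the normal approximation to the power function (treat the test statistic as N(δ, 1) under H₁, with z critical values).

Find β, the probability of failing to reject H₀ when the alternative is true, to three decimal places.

β ≈ 0.340

Noncentrality parameter: δ = d·√n = 0.29 × √67 = 2.3738
Critical value for a two-sided test at α = 0.05: z_{α/2} = 1.960.
Power = Φ(δ − 1.960) + Φ(−δ − 1.960) = Φ(0.414) + Φ(-4.334) = 0.6605 + 0.0000 = 0.6605.
Type II error: β = 1 − power = 1 − 0.6605 = 0.3395.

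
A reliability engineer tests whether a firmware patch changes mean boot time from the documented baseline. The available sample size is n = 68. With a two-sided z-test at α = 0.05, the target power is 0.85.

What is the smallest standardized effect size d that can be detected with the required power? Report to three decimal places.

d ≈ 0.363

Required noncentrality: δ = z_{0.025} + z_{0.15} = 1.960 + 1.036 = 2.996.
(The second rejection-region term Φ(−δ − z_{α/2}) is negligible and dropped.)
δ = d·√n ⇒ d = δ/√n = 2.996/√68 = 0.3634.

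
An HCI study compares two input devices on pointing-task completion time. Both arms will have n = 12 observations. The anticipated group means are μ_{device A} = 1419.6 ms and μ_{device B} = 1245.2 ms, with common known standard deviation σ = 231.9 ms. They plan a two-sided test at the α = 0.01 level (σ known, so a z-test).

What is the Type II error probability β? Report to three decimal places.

Standardized effect: d = |μ_{device A} − μ_{device B}| / σ = |1419.6 − 1245.2| / 231.9 = 0.7520
Noncentrality parameter: δ = d·√(n/2) = 0.7520 × √(12/2) = 1.8421
Critical value for a two-sided test at α = 0.01: z_{α/2} = 2.576.
Power = Φ(δ − 2.576) + Φ(−δ − 2.576) = Φ(-0.734) + Φ(-4.418) = 0.2316 + 0.0000 = 0.2316.
Type II error: β = 1 − power = 1 − 0.2316 = 0.7684.

β ≈ 0.768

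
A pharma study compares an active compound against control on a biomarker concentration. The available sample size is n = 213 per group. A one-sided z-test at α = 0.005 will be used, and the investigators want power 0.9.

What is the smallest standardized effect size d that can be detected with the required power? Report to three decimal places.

d ≈ 0.374

Required noncentrality: δ = z_{0.005} + z_{0.10} = 2.576 + 1.282 = 3.857.
δ = d·√(n/2) ⇒ d = δ/√(n/2) = 3.857/√(213/2) = 0.3738.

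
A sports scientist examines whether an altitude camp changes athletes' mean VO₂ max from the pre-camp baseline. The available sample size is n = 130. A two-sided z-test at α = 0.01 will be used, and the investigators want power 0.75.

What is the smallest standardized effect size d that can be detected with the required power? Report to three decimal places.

d ≈ 0.285

Need Φ(δ − 2.576) = 0.75, so δ = 2.576 + 0.674 = 3.250.
(Lower-tail contribution to power is negligible for δ > 0.)
δ = d·√n ⇒ d = δ/√n = 3.250/√130 = 0.2851.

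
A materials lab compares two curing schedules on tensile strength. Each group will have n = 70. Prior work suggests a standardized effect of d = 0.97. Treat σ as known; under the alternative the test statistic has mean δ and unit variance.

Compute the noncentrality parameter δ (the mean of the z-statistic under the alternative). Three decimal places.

The noncentrality parameter scales effect size by the design's sample-size factor: δ = d·√(n/2) = 0.97 × √(70/2) = 5.7386

δ ≈ 5.739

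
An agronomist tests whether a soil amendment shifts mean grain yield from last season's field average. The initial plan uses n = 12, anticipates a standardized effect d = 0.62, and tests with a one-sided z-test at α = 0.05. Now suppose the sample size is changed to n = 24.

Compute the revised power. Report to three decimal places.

With n = 24: δ = d·√n = 0.62 × √24 = 3.0374. Critical value z_{0.05} = 1.645.
Revised power = P(Z > 1.645 − δ) = Φ(1.393) = 0.9181.

Power ≈ 0.918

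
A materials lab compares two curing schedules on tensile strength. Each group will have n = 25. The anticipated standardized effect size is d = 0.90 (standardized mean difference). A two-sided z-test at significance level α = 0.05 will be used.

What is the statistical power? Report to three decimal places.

Power ≈ 0.889

Noncentrality parameter: δ = d·√(n/2) = 0.90 × √(25/2) = 3.1820
Two-sided α = 0.05 → critical value z_{0.025} = 1.960.
Power = Φ(δ − 1.960) + Φ(−δ − 1.960) = Φ(1.222) + Φ(-5.142) = 0.8891 + 0.0000 = 0.8891.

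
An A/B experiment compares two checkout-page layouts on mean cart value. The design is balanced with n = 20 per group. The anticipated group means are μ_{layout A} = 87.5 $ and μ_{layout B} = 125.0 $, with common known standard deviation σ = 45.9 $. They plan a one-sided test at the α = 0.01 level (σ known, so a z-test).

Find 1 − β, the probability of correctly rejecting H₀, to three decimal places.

Standardized effect: d = |μ_{layout A} − μ_{layout B}| / σ = |87.5 − 125.0| / 45.9 = 0.8170
Noncentrality parameter: δ = d·√(n/2) = 0.8170 × √(20/2) = 2.5836
Critical value for a one-sided test at α = 0.01: z_α = 2.326.
Power = P(Z > 2.326 − δ) = Φ(0.257) = 0.6015.

Power ≈ 0.601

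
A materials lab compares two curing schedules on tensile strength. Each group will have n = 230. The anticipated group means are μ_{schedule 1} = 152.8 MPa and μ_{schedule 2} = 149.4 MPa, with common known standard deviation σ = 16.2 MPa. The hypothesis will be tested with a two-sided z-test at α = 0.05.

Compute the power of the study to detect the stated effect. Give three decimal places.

Standardized effect: d = |μ_{schedule 1} − μ_{schedule 2}| / σ = |152.8 − 149.4| / 16.2 = 0.2099
Noncentrality parameter: δ = d·√(n/2) = 0.2099 × √(230/2) = 2.2507
Two-sided α = 0.05 → critical value z_{0.025} = 1.960.
Power = Φ(δ − 1.960) + Φ(−δ − 1.960) = Φ(0.291) + Φ(-4.211) = 0.6144 + 0.0000 = 0.6144.

Power ≈ 0.614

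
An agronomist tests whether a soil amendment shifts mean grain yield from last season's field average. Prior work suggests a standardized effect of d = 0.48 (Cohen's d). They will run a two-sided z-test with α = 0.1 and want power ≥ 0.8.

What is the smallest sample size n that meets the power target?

n = 27

Set Φ(δ − 1.645) = 0.8; then δ − 1.645 = Φ⁻¹(0.8) = 0.842, giving δ = 2.486.
(The Φ(−δ − z_{α/2}) term is vanishingly small for δ > 0 and is dropped in the standard sample-size formula.)
δ = d·√n ⇒ n = (δ/d)² = (2.486 / 0.48)² = 26.83.
Round up to the next whole unit.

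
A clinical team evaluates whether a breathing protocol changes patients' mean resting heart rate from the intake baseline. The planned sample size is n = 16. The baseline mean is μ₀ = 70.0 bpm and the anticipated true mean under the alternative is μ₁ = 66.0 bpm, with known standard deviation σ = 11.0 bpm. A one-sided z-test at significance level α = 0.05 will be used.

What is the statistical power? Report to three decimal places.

Standardized effect: d = |μ₁ − μ₀| / σ = |66.0 − 70.0| / 11.0 = 0.3636
Noncentrality parameter: δ = d·√n = 0.3636 × √16 = 1.4545
One-sided α = 0.05 → critical value z_{0.05} = 1.645.
Power = Φ(δ − 1.645) = Φ(-0.190) = 0.4245.

Power ≈ 0.425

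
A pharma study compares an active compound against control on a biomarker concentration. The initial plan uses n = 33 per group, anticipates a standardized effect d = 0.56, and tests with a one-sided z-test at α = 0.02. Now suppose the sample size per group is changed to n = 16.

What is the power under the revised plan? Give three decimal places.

Power ≈ 0.319

With n = 16 per group: δ = d·√(n/2) = 0.56 × √(16/2) = 1.5839. Critical value z_{0.02} = 2.054.
Revised power = Φ(δ − 2.054) = Φ(-0.470) = 0.3192.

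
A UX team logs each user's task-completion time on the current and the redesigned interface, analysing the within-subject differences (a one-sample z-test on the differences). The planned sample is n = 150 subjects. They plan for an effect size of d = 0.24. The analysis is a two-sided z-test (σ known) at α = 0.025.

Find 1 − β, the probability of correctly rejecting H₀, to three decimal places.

Power ≈ 0.757

Noncentrality parameter: δ = d·√n = 0.24 × √150 = 2.9394
Critical value for a two-sided test at α = 0.025: z_{α/2} = 2.241.
Power = Φ(δ − 2.241) + Φ(−δ − 2.241) = Φ(0.698) + Φ(-5.181) = 0.7574 + 0.0000 = 0.7574.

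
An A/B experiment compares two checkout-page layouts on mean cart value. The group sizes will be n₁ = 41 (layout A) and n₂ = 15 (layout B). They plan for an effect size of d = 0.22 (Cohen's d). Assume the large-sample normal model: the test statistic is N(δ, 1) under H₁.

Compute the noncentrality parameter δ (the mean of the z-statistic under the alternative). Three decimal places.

The noncentrality parameter scales effect size by the design's sample-size factor: δ = d / √(1/n₁ + 1/n₂) = 0.22 / √(1/41 + 1/15) = 0.7291

δ ≈ 0.729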